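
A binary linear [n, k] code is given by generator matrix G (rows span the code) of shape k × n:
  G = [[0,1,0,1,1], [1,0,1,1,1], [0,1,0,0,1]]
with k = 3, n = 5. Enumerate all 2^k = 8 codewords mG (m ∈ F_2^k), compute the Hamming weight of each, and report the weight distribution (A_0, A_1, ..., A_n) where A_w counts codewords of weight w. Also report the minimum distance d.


Weight distribution: A_0 = 1, A_1 = 1, A_2 = 1, A_3 = 3, A_4 = 2. Minimum distance d = 1.

Enumerate all 2^3 = 8 messages m ∈ F_2^3.
For each, compute codeword c = mG in F_2^5, then tally its weight.
  m = 000 → c = 00000, weight = 0.
  m = 100 → c = 01011, weight = 3.
  m = 010 → c = 10111, weight = 4.
  m = 110 → c = 11100, weight = 3.
  m = 001 → c = 01001, weight = 2.
  m = 101 → c = 00010, weight = 1.
  m = 011 → c = 11110, weight = 4.
  m = 111 → c = 10101, weight = 3.
Tally weights:
  weight 0: 1 codewords.
  weight 1: 1 codewords.
  weight 2: 1 codewords.
  weight 3: 3 codewords.
  weight 4: 2 codewords.
Minimum distance d = smallest w > 0 with A_w > 0 = 1.
Sanity: Σ A_w = 8 = 2^3 = 8 ✓.


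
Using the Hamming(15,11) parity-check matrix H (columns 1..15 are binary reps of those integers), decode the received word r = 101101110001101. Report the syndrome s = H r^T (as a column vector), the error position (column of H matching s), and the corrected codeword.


s = (0, 0, 0, 1)^T, error position = 1, corrected codeword c = 001101110001101

Compute s = H r^T mod 2 one row at a time:
  s_1 = 1 + 0 + 0 + 0 + 1 + 1 + 0 + 1 = 4 ≡ 0 (mod 2).
  s_2 = 1 + 0 + 1 + 1 + 1 + 1 + 0 + 1 = 6 ≡ 0 (mod 2).
  s_3 = 0 + 1 + 1 + 1 + 0 + 0 + 0 + 1 = 4 ≡ 0 (mod 2).
  s_4 = 1 + 1 + 0 + 1 + 0 + 0 + 1 + 1 = 5 ≡ 1 (mod 2).
s = (0, 0, 0, 1)^T — this equals column 1 of H (binary 0001), so error is at position 1.
Correct: flip bit 1 of r = 101101110001101 to get c = 001101110001101.


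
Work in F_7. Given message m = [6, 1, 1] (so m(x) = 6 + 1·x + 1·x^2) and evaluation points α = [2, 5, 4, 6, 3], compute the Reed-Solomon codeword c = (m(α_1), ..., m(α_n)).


c = [5, 1, 5, 6, 4]

Message polynomial: m(x) = 6 + 1·x + 1·x^2 (mod 7).
For each evaluation point α_i, compute m(α_i) mod 7:
  α_1 = 2: Horner steps 1 → 3 → 5, so m(2) = 5.
  α_2 = 5: Horner steps 1 → 6 → 1, so m(5) = 1.
  α_3 = 4: Horner steps 1 → 5 → 5, so m(4) = 5.
  α_4 = 6: Horner steps 1 → 0 → 6, so m(6) = 6.
  α_5 = 3: Horner steps 1 → 4 → 4, so m(3) = 4.
Codeword c = [5, 1, 5, 6, 4] ∈ F_7^5.


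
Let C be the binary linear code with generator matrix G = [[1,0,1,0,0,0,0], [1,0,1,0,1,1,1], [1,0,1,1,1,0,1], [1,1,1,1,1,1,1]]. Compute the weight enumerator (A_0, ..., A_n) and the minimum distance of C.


Weight distribution: A_0 = 1, A_2 = 4, A_3 = 3, A_4 = 3, A_5 = 4, A_7 = 1. Minimum distance d = 2.

Enumerate all 2^4 = 16 messages m ∈ F_2^4.
For each, compute codeword c = mG in F_2^7, then tally its weight.
  m = 0000 → c = 0000000, weight = 0.
  m = 1000 → c = 1010000, weight = 2.
  m = 0100 → c = 1010111, weight = 5.
  m = 1100 → c = 0000111, weight = 3.
  m = 0010 → c = 1011101, weight = 5.
  m = 1010 → c = 0001101, weight = 3.
  m = 0110 → c = 0001010, weight = 2.
  m = 1110 → c = 1011010, weight = 4.
  m = 0001 → c = 1111111, weight = 7.
  m = 1001 → c = 0101111, weight = 5.
  m = 0101 → c = 0101000, weight = 2.
  m = 1101 → c = 1111000, weight = 4.
  m = 0011 → c = 0100010, weight = 2.
  m = 1011 → c = 1110010, weight = 4.
  m = 0111 → c = 1110101, weight = 5.
  m = 1111 → c = 0100101, weight = 3.
Tally weights:
  weight 0: 1 codewords.
  weight 2: 4 codewords.
  weight 3: 3 codewords.
  weight 4: 3 codewords.
  weight 5: 4 codewords.
  weight 7: 1 codewords.
Minimum distance d = smallest w > 0 with A_w > 0 = 2.
Sanity: Σ A_w = 16 = 2^4 = 16 ✓.


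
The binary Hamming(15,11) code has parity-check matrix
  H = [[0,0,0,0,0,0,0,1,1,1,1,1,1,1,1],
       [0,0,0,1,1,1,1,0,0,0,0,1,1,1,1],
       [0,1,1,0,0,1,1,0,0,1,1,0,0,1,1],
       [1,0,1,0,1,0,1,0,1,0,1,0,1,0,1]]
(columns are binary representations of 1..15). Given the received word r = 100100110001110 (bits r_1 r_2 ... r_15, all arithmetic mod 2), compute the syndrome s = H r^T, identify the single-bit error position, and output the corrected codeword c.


s = (0, 1, 0, 1)^T, error position = 5, corrected codeword c = 100110110001110

Compute s = H r^T mod 2 one row at a time:
  s_1 = 1 + 0 + 0 + 0 + 1 + 1 + 1 + 0 = 4 ≡ 0 (mod 2).
  s_2 = 1 + 0 + 0 + 1 + 1 + 1 + 1 + 0 = 5 ≡ 1 (mod 2).
  s_3 = 0 + 0 + 0 + 1 + 0 + 0 + 1 + 0 = 2 ≡ 0 (mod 2).
  s_4 = 1 + 0 + 0 + 1 + 0 + 0 + 1 + 0 = 3 ≡ 1 (mod 2).
s = (0, 1, 0, 1)^T — this equals column 5 of H (binary 0101), so error is at position 5.
Correct: flip bit 5 of r = 100100110001110 to get c = 100110110001110.


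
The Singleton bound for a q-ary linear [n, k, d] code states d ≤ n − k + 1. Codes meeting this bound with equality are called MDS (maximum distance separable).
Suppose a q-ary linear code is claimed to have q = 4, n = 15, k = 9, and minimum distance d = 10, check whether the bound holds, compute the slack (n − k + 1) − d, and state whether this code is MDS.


Singleton RHS = n − k + 1 = 7, slack = -3, bound violated (no such code; not MDS).

Singleton bound: d ≤ n − k + 1.
Here n = 15, k = 9, so n − k + 1 = 7.
Given d = 10, check d ≤ 7: NO.
Slack = (n − k + 1) − d = -3.
The slack is negative: d = 10 exceeds n − k + 1 = 7 by 3, so the Singleton bound is violated and no linear [15, 9, 10]_4 code can exist. In particular it is not MDS (MDS requires d = n − k + 1 exactly).
Description: the claimed parameters are [15, 9, 10]_4; such a code would be impossible (violates the Singleton bound).


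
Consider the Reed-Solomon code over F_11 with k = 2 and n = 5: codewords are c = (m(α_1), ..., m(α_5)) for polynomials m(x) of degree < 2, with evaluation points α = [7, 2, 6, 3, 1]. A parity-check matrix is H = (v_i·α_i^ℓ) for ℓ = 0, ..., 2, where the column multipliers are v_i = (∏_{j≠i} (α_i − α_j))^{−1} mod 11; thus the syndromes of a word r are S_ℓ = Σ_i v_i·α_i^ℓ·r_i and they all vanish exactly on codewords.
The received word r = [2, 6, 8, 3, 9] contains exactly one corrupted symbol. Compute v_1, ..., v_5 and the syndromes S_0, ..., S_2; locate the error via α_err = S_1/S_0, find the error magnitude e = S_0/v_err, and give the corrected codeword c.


S = (6, 3, 7), error at position 3, error magnitude e = 3, c = [2, 6, 5, 3, 9].

Step 1: column multipliers v_i = (∏_{j≠i}(α_i − α_j))^{−1} mod 11.
  i = 1 (α = 7): (7−2)(7−6)(7−3)(7−1) = 5·1·4·6 = 120 ≡ 10, so v_1 = 10^{−1} = 10 (mod 11).
  i = 2 (α = 2): (2−7)(2−6)(2−3)(2−1) = (−5)·(−4)·(−1)·1 = −20 ≡ 2, so v_2 = 2^{−1} = 6 (mod 11).
  i = 3 (α = 6): (6−7)(6−2)(6−3)(6−1) = (−1)·4·3·5 = −60 ≡ 6, so v_3 = 6^{−1} = 2 (mod 11).
  i = 4 (α = 3): (3−7)(3−2)(3−6)(3−1) = (−4)·1·(−3)·2 = 24 ≡ 2, so v_4 = 2^{−1} = 6 (mod 11).
  i = 5 (α = 1): (1−7)(1−2)(1−6)(1−3) = (−6)·(−1)·(−5)·(−2) = 60 ≡ 5, so v_5 = 5^{−1} = 9 (mod 11).
  v = [10, 6, 2, 6, 9].
Step 2: syndromes of r = [2, 6, 8, 3, 9] (all sums mod 11).
  S_0 = Σ v_i r_i = 10·2 + 6·6 + 2·8 + 6·3 + 9·9 = 171 ≡ 6.
  S_1 = Σ v_i α_i r_i = 10·7·2 + 6·2·6 + 2·6·8 + 6·3·3 + 9·1·9 = 443 ≡ 3.
  α_i^2 mod 11 = [5, 4, 3, 9, 1].
  S_2 = Σ v_i α_i^2 r_i = 10·5·2 + 6·4·6 + 2·3·8 + 6·9·3 + 9·1·9 = 535 ≡ 7.
  S = (6, 3, 7) ≠ 0, so r is not a codeword (an error is present).
Step 3: locate the error. For a single error e at position i, S_ℓ = v_i·e·α_i^ℓ, so α_err = S_1/S_0.
  S_0^{−1} = 6^{−1} = 2 (mod 11), so α_err = 3·2 = 6 ≡ 6 = α_3. Error position i = 3.
  Consistency check: S_2/S_1 = 7·4 = 28 ≡ 6 = α_err ✓ (single-error assumption holds).
Step 4: error magnitude e = S_0/v_3 = S_0·∏_{j≠3}(α_3 − α_j) = 6·6 = 36 ≡ 3 (mod 11).
Step 5: correct position 3: c_3 = r_3 − e = 8 − 3 ≡ 5 (mod 11). Hence c = [2, 6, 5, 3, 9].
  Check: interpolating c through the α_i gives m(x) = 1 + 8·x (degree < 2) with m(α_i) = c_i for every i, so c is indeed a codeword.


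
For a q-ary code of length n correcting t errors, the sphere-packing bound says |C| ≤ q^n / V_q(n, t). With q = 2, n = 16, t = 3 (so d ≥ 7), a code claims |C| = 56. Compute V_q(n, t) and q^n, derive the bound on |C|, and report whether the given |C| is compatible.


V_q(n, t) = 697, q^n = 65536, Hamming bound = 94, |C| = 56 ≤ bound (satisfied).

Step 1: Compute V_q(n, t) = Σ_{j=0}^3 C(n, j) (q−1)^j.
  j = 0: C(16,0)·(1)^0 = 1·1 = 1.
  j = 1: C(16,1)·(1)^1 = 16·1 = 16.
  j = 2: C(16,2)·(1)^2 = 120·1 = 120.
  j = 3: C(16,3)·(1)^3 = 560·1 = 560.
  V_q(n, t) = 1 + 16 + 120 + 560 = 697.
Step 2: q^n = 2^16 = 65536.
Step 3: Hamming bound ⌊q^n / V_q(n,t)⌋ = ⌊65536/697⌋ = 94.
Step 4: Compare |C| = 56 to 94: satisfied.
The claimed |C| lies below the Hamming bound.


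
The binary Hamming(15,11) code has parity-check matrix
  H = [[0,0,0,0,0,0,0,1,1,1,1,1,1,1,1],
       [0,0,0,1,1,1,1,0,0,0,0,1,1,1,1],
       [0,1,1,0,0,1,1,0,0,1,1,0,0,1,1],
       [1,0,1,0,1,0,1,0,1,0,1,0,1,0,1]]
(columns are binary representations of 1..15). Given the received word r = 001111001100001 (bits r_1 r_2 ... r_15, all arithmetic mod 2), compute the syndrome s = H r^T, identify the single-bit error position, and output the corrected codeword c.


s = (1, 0, 0, 0)^T, error position = 8, corrected codeword c = 001111011100001

Compute s = H r^T mod 2 one row at a time:
  s_1 = 0 + 1 + 1 + 0 + 0 + 0 + 0 + 1 = 3 ≡ 1 (mod 2).
  s_2 = 1 + 1 + 1 + 0 + 0 + 0 + 0 + 1 = 4 ≡ 0 (mod 2).
  s_3 = 0 + 1 + 1 + 0 + 1 + 0 + 0 + 1 = 4 ≡ 0 (mod 2).
  s_4 = 0 + 1 + 1 + 0 + 1 + 0 + 0 + 1 = 4 ≡ 0 (mod 2).
s = (1, 0, 0, 0)^T — this equals column 8 of H (binary 1000), so error is at position 8.
Correct: flip bit 8 of r = 001111001100001 to get c = 001111011100001.


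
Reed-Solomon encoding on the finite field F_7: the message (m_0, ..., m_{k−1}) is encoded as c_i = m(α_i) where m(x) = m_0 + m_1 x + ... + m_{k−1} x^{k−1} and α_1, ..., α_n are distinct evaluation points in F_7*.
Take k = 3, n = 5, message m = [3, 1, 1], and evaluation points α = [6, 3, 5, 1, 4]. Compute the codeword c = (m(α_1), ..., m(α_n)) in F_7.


c = [3, 1, 5, 5, 2]

Message polynomial: m(x) = 3 + 1·x + 1·x^2 (mod 7).
For each evaluation point α_i, compute m(α_i) mod 7:
  α_1 = 6: Horner steps 1 → 0 → 3, so m(6) = 3.
  α_2 = 3: Horner steps 1 → 4 → 1, so m(3) = 1.
  α_3 = 5: Horner steps 1 → 6 → 5, so m(5) = 5.
  α_4 = 1: Horner steps 1 → 2 → 5, so m(1) = 5.
  α_5 = 4: Horner steps 1 → 5 → 2, so m(4) = 2.
Codeword c = [3, 1, 5, 5, 2] ∈ F_7^5.


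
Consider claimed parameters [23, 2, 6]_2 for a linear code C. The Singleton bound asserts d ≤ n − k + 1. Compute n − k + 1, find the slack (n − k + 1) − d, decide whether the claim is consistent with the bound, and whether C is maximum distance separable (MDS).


Singleton RHS = n − k + 1 = 22, slack = 16, bound satisfied, not MDS.

Singleton bound: d ≤ n − k + 1.
Here n = 23, k = 2, so n − k + 1 = 22.
Given d = 6, check d ≤ 22: YES.
Slack = (n − k + 1) − d = 16.
The code is NOT MDS (slack = 16 > 0).
Description: the claimed parameters are [23, 2, 6]_2; such a code would be non-MDS.


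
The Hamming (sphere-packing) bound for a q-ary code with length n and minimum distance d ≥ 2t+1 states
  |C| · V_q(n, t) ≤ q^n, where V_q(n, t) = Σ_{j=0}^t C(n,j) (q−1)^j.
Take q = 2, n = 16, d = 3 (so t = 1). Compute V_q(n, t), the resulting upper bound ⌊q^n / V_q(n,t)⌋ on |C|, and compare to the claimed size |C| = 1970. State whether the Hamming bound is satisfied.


V_q(n, t) = 17, q^n = 65536, Hamming bound = 3855, |C| = 1970 ≤ bound (satisfied).

Step 1: Compute V_q(n, t) = Σ_{j=0}^1 C(n, j) (q−1)^j.
  j = 0: C(16,0)·(1)^0 = 1·1 = 1.
  j = 1: C(16,1)·(1)^1 = 16·1 = 16.
  V_q(n, t) = 1 + 16 = 17.
Step 2: q^n = 2^16 = 65536.
Step 3: Hamming bound ⌊q^n / V_q(n,t)⌋ = ⌊65536/17⌋ = 3855.
Step 4: Compare |C| = 1970 to 3855: satisfied.
The claimed |C| lies below the Hamming bound.


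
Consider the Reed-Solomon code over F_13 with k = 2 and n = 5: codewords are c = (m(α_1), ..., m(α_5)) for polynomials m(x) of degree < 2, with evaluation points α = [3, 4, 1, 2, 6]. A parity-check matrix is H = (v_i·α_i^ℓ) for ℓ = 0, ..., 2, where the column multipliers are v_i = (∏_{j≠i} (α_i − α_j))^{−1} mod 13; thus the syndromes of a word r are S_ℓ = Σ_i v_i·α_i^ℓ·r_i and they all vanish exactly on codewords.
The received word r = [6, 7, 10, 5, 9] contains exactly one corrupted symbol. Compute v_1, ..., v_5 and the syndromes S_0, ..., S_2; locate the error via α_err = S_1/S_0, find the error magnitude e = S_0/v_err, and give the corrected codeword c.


S = (8, 8, 8), error at position 3, error magnitude e = 6, c = [6, 7, 4, 5, 9].

Step 1: column multipliers v_i = (∏_{j≠i}(α_i − α_j))^{−1} mod 13.
  i = 1 (α = 3): (3−4)(3−1)(3−2)(3−6) = (−1)·2·1·(−3) = 6 ≡ 6, so v_1 = 6^{−1} = 11 (mod 13).
  i = 2 (α = 4): (4−3)(4−1)(4−2)(4−6) = 1·3·2·(−2) = −12 ≡ 1, so v_2 = 1^{−1} = 1 (mod 13).
  i = 3 (α = 1): (1−3)(1−4)(1−2)(1−6) = (−2)·(−3)·(−1)·(−5) = 30 ≡ 4, so v_3 = 4^{−1} = 10 (mod 13).
  i = 4 (α = 2): (2−3)(2−4)(2−1)(2−6) = (−1)·(−2)·1·(−4) = −8 ≡ 5, so v_4 = 5^{−1} = 8 (mod 13).
  i = 5 (α = 6): (6−3)(6−4)(6−1)(6−2) = 3·2·5·4 = 120 ≡ 3, so v_5 = 3^{−1} = 9 (mod 13).
  v = [11, 1, 10, 8, 9].
Step 2: syndromes of r = [6, 7, 10, 5, 9] (all sums mod 13).
  S_0 = Σ v_i r_i = 11·6 + 1·7 + 10·10 + 8·5 + 9·9 = 294 ≡ 8.
  S_1 = Σ v_i α_i r_i = 11·3·6 + 1·4·7 + 10·1·10 + 8·2·5 + 9·6·9 = 892 ≡ 8.
  α_i^2 mod 13 = [9, 3, 1, 4, 10].
  S_2 = Σ v_i α_i^2 r_i = 11·9·6 + 1·3·7 + 10·1·10 + 8·4·5 + 9·10·9 = 1685 ≡ 8.
  S = (8, 8, 8) ≠ 0, so r is not a codeword (an error is present).
Step 3: locate the error. For a single error e at position i, S_ℓ = v_i·e·α_i^ℓ, so α_err = S_1/S_0.
  S_0^{−1} = 8^{−1} = 5 (mod 13), so α_err = 8·5 = 40 ≡ 1 = α_3. Error position i = 3.
  Consistency check: S_2/S_1 = 8·5 = 40 ≡ 1 = α_err ✓ (single-error assumption holds).
Step 4: error magnitude e = S_0/v_3 = S_0·∏_{j≠3}(α_3 − α_j) = 8·4 = 32 ≡ 6 (mod 13).
Step 5: correct position 3: c_3 = r_3 − e = 10 − 6 ≡ 4 (mod 13). Hence c = [6, 7, 4, 5, 9].
  Check: interpolating c through the α_i gives m(x) = 3 + 1·x (degree < 2) with m(α_i) = c_i for every i, so c is indeed a codeword.


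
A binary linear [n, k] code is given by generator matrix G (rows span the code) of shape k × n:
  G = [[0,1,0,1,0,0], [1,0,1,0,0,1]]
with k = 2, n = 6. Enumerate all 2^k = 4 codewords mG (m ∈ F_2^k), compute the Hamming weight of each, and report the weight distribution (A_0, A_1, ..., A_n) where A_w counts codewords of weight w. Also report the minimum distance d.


Weight distribution: A_0 = 1, A_2 = 1, A_3 = 1, A_5 = 1. Minimum distance d = 2.

Enumerate all 2^2 = 4 messages m ∈ F_2^2.
For each, compute codeword c = mG in F_2^6, then tally its weight.
  m = 00 → c = 000000, weight = 0.
  m = 10 → c = 010100, weight = 2.
  m = 01 → c = 101001, weight = 3.
  m = 11 → c = 111101, weight = 5.
Tally weights:
  weight 0: 1 codewords.
  weight 2: 1 codewords.
  weight 3: 1 codewords.
  weight 5: 1 codewords.
Minimum distance d = smallest w > 0 with A_w > 0 = 2.
Sanity: Σ A_w = 4 = 2^2 = 4 ✓.


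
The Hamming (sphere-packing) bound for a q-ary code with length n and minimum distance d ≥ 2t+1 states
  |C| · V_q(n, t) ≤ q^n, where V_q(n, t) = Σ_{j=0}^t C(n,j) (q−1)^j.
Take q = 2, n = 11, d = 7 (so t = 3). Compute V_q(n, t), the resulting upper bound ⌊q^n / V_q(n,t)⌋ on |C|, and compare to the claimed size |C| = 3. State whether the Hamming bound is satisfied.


V_q(n, t) = 232, q^n = 2048, Hamming bound = 8, |C| = 3 ≤ bound (satisfied).

Step 1: Compute V_q(n, t) = Σ_{j=0}^3 C(n, j) (q−1)^j.
  j = 0: C(11,0)·(1)^0 = 1·1 = 1.
  j = 1: C(11,1)·(1)^1 = 11·1 = 11.
  j = 2: C(11,2)·(1)^2 = 55·1 = 55.
  j = 3: C(11,3)·(1)^3 = 165·1 = 165.
  V_q(n, t) = 1 + 11 + 55 + 165 = 232.
Step 2: q^n = 2^11 = 2048.
Step 3: Hamming bound ⌊q^n / V_q(n,t)⌋ = ⌊2048/232⌋ = 8.
Step 4: Compare |C| = 3 to 8: satisfied.
The claimed |C| lies below the Hamming bound.


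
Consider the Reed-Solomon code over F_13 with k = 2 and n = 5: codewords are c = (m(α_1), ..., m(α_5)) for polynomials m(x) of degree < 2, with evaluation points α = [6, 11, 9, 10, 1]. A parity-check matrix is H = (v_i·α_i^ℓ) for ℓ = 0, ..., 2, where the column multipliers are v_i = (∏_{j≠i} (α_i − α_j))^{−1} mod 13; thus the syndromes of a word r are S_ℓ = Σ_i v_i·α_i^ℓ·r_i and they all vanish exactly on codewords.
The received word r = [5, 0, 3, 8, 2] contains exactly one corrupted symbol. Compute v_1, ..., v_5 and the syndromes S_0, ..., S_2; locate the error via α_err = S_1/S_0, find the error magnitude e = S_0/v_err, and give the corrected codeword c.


S = (9, 2, 12), error at position 1, error magnitude e = 4, c = [1, 0, 3, 8, 2].

Step 1: column multipliers v_i = (∏_{j≠i}(α_i − α_j))^{−1} mod 13.
  i = 1 (α = 6): (6−11)(6−9)(6−10)(6−1) = (−5)·(−3)·(−4)·5 = −300 ≡ 12, so v_1 = 12^{−1} = 12 (mod 13).
  i = 2 (α = 11): (11−6)(11−9)(11−10)(11−1) = 5·2·1·10 = 100 ≡ 9, so v_2 = 9^{−1} = 3 (mod 13).
  i = 3 (α = 9): (9−6)(9−11)(9−10)(9−1) = 3·(−2)·(−1)·8 = 48 ≡ 9, so v_3 = 9^{−1} = 3 (mod 13).
  i = 4 (α = 10): (10−6)(10−11)(10−9)(10−1) = 4·(−1)·1·9 = −36 ≡ 3, so v_4 = 3^{−1} = 9 (mod 13).
  i = 5 (α = 1): (1−6)(1−11)(1−9)(1−10) = (−5)·(−10)·(−8)·(−9) = 3600 ≡ 12, so v_5 = 12^{−1} = 12 (mod 13).
  v = [12, 3, 3, 9, 12].
Step 2: syndromes of r = [5, 0, 3, 8, 2] (all sums mod 13).
  S_0 = Σ v_i r_i = 12·5 + 3·0 + 3·3 + 9·8 + 12·2 = 165 ≡ 9.
  S_1 = Σ v_i α_i r_i = 12·6·5 + 3·11·0 + 3·9·3 + 9·10·8 + 12·1·2 = 1185 ≡ 2.
  α_i^2 mod 13 = [10, 4, 3, 9, 1].
  S_2 = Σ v_i α_i^2 r_i = 12·10·5 + 3·4·0 + 3·3·3 + 9·9·8 + 12·1·2 = 1299 ≡ 12.
  S = (9, 2, 12) ≠ 0, so r is not a codeword (an error is present).
Step 3: locate the error. For a single error e at position i, S_ℓ = v_i·e·α_i^ℓ, so α_err = S_1/S_0.
  S_0^{−1} = 9^{−1} = 3 (mod 13), so α_err = 2·3 = 6 ≡ 6 = α_1. Error position i = 1.
  Consistency check: S_2/S_1 = 12·7 = 84 ≡ 6 = α_err ✓ (single-error assumption holds).
Step 4: error magnitude e = S_0/v_1 = S_0·∏_{j≠1}(α_1 − α_j) = 9·12 = 108 ≡ 4 (mod 13).
Step 5: correct position 1: c_1 = r_1 − e = 5 − 4 ≡ 1 (mod 13). Hence c = [1, 0, 3, 8, 2].
  Check: interpolating c through the α_i gives m(x) = 10 + 5·x (degree < 2) with m(α_i) = c_i for every i, so c is indeed a codeword.


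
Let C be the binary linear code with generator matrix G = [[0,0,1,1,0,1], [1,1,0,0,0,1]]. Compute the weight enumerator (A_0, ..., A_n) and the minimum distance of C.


Weight distribution: A_0 = 1, A_3 = 2, A_4 = 1. Minimum distance d = 3.

Enumerate all 2^2 = 4 messages m ∈ F_2^2.
For each, compute codeword c = mG in F_2^6, then tally its weight.
  m = 00 → c = 000000, weight = 0.
  m = 10 → c = 001101, weight = 3.
  m = 01 → c = 110001, weight = 3.
  m = 11 → c = 111100, weight = 4.
Tally weights:
  weight 0: 1 codewords.
  weight 3: 2 codewords.
  weight 4: 1 codewords.
Minimum distance d = smallest w > 0 with A_w > 0 = 3.
Sanity: Σ A_w = 4 = 2^2 = 4 ✓.


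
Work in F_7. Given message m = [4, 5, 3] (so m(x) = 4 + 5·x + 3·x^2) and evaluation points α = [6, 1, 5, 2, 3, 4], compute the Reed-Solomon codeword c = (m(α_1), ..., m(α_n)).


c = [2, 5, 6, 5, 4, 2]

Message polynomial: m(x) = 4 + 5·x + 3·x^2 (mod 7).
For each evaluation point α_i, compute m(α_i) mod 7:
  α_1 = 6: Horner steps 3 → 2 → 2, so m(6) = 2.
  α_2 = 1: Horner steps 3 → 1 → 5, so m(1) = 5.
  α_3 = 5: Horner steps 3 → 6 → 6, so m(5) = 6.
  α_4 = 2: Horner steps 3 → 4 → 5, so m(2) = 5.
  α_5 = 3: Horner steps 3 → 0 → 4, so m(3) = 4.
  α_6 = 4: Horner steps 3 → 3 → 2, so m(4) = 2.
Codeword c = [2, 5, 6, 5, 4, 2] ∈ F_7^6.


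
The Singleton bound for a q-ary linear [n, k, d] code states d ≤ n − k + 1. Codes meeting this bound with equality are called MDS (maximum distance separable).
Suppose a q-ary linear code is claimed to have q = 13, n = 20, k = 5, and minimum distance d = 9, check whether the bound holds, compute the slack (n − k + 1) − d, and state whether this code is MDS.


Singleton RHS = n − k + 1 = 16, slack = 7, bound satisfied, not MDS.

Singleton bound: d ≤ n − k + 1.
Here n = 20, k = 5, so n − k + 1 = 16.
Given d = 9, check d ≤ 16: YES.
Slack = (n − k + 1) − d = 7.
The code is NOT MDS (slack = 7 > 0).
Description: the claimed parameters are [20, 5, 9]_13; such a code would be non-MDS.


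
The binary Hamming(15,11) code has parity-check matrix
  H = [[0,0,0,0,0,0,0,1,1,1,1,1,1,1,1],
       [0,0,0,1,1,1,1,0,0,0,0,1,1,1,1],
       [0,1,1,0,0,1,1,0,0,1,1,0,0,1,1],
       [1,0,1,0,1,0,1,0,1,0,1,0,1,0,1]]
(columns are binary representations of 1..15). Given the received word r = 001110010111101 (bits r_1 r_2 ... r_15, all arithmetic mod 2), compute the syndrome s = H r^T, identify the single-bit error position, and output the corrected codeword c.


s = (0, 1, 0, 1)^T, error position = 5, corrected codeword c = 001100010111101

Compute s = H r^T mod 2 one row at a time:
  s_1 = 1 + 0 + 1 + 1 + 1 + 1 + 0 + 1 = 6 ≡ 0 (mod 2).
  s_2 = 1 + 1 + 0 + 0 + 1 + 1 + 0 + 1 = 5 ≡ 1 (mod 2).
  s_3 = 0 + 1 + 0 + 0 + 1 + 1 + 0 + 1 = 4 ≡ 0 (mod 2).
  s_4 = 0 + 1 + 1 + 0 + 0 + 1 + 1 + 1 = 5 ≡ 1 (mod 2).
s = (0, 1, 0, 1)^T — this equals column 5 of H (binary 0101), so error is at position 5.
Correct: flip bit 5 of r = 001110010111101 to get c = 001100010111101.


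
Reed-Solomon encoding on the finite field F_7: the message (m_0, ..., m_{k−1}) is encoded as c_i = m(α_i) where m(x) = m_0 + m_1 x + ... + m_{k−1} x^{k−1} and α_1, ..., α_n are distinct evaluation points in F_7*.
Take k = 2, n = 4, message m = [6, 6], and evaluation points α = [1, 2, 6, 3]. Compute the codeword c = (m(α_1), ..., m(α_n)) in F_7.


c = [5, 4, 0, 3]

Message polynomial: m(x) = 6 + 6·x (mod 7).
For each evaluation point α_i, compute m(α_i) mod 7:
  α_1 = 1: Horner steps 6 → 5, so m(1) = 5.
  α_2 = 2: Horner steps 6 → 4, so m(2) = 4.
  α_3 = 6: Horner steps 6 → 0, so m(6) = 0.
  α_4 = 3: Horner steps 6 → 3, so m(3) = 3.
Codeword c = [5, 4, 0, 3] ∈ F_7^4.


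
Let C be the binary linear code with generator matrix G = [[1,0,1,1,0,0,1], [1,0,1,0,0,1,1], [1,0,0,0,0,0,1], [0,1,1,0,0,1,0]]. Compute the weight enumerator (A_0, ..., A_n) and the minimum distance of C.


Weight distribution: A_0 = 1, A_1 = 1, A_2 = 4, A_3 = 4, A_4 = 3, A_5 = 3. Minimum distance d = 1.

Enumerate all 2^4 = 16 messages m ∈ F_2^4.
For each, compute codeword c = mG in F_2^7, then tally its weight.
  m = 0000 → c = 0000000, weight = 0.
  m = 1000 → c = 1011001, weight = 4.
  m = 0100 → c = 1010011, weight = 4.
  m = 1100 → c = 0001010, weight = 2.
  m = 0010 → c = 1000001, weight = 2.
  m = 1010 → c = 0011000, weight = 2.
  m = 0110 → c = 0010010, weight = 2.
  m = 1110 → c = 1001011, weight = 4.
  m = 0001 → c = 0110010, weight = 3.
  m = 1001 → c = 1101011, weight = 5.
  m = 0101 → c = 1100001, weight = 3.
  m = 1101 → c = 0111000, weight = 3.
  m = 0011 → c = 1110011, weight = 5.
  m = 1011 → c = 0101010, weight = 3.
  m = 0111 → c = 0100000, weight = 1.
  m = 1111 → c = 1111001, weight = 5.
Tally weights:
  weight 0: 1 codewords.
  weight 1: 1 codewords.
  weight 2: 4 codewords.
  weight 3: 4 codewords.
  weight 4: 3 codewords.
  weight 5: 3 codewords.
Minimum distance d = smallest w > 0 with A_w > 0 = 1.
Sanity: Σ A_w = 16 = 2^4 = 16 ✓.


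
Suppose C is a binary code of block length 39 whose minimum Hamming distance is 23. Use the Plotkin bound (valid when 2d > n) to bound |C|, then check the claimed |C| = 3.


Plotkin bound M ≤ 6; given |C| = 3 ≤ bound (satisfied).

Check applicability: 2d = 46, n = 39.
2d − n = 7 > 0, so Plotkin applies.
Compute d/(2d−n) = 23/7 ≈ 3.2857.
⌊d/(2d−n)⌋ = 3.
Plotkin bound: M ≤ 2·3 = 6.
Given |C| = 3, check: satisfied.
This |C| is below the Plotkin bound.


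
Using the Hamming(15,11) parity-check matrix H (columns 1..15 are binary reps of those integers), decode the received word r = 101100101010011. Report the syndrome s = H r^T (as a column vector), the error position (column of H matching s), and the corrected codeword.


s = (0, 0, 1, 0)^T, error position = 2, corrected codeword c = 111100101010011

Compute s = H r^T mod 2 one row at a time:
  s_1 = 0 + 1 + 0 + 1 + 0 + 0 + 1 + 1 = 4 ≡ 0 (mod 2).
  s_2 = 1 + 0 + 0 + 1 + 0 + 0 + 1 + 1 = 4 ≡ 0 (mod 2).
  s_3 = 0 + 1 + 0 + 1 + 0 + 1 + 1 + 1 = 5 ≡ 1 (mod 2).
  s_4 = 1 + 1 + 0 + 1 + 1 + 1 + 0 + 1 = 6 ≡ 0 (mod 2).
s = (0, 0, 1, 0)^T — this equals column 2 of H (binary 0010), so error is at position 2.
Correct: flip bit 2 of r = 101100101010011 to get c = 111100101010011.


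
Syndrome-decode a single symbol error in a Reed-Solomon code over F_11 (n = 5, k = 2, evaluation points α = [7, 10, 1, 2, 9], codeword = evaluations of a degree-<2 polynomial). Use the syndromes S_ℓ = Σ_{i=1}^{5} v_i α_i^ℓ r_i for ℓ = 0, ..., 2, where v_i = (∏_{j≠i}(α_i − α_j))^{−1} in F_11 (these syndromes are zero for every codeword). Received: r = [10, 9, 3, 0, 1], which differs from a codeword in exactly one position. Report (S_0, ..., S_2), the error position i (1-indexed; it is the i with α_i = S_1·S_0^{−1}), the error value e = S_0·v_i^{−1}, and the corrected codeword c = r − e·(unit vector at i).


S = (9, 8, 1), error at position 1, error magnitude e = 3, c = [7, 9, 3, 0, 1].

Step 1: column multipliers v_i = (∏_{j≠i}(α_i − α_j))^{−1} mod 11.
  i = 1 (α = 7): (7−10)(7−1)(7−2)(7−9) = (−3)·6·5·(−2) = 180 ≡ 4, so v_1 = 4^{−1} = 3 (mod 11).
  i = 2 (α = 10): (10−7)(10−1)(10−2)(10−9) = 3·9·8·1 = 216 ≡ 7, so v_2 = 7^{−1} = 8 (mod 11).
  i = 3 (α = 1): (1−7)(1−10)(1−2)(1−9) = (−6)·(−9)·(−1)·(−8) = 432 ≡ 3, so v_3 = 3^{−1} = 4 (mod 11).
  i = 4 (α = 2): (2−7)(2−10)(2−1)(2−9) = (−5)·(−8)·1·(−7) = −280 ≡ 6, so v_4 = 6^{−1} = 2 (mod 11).
  i = 5 (α = 9): (9−7)(9−10)(9−1)(9−2) = 2·(−1)·8·7 = −112 ≡ 9, so v_5 = 9^{−1} = 5 (mod 11).
  v = [3, 8, 4, 2, 5].
Step 2: syndromes of r = [10, 9, 3, 0, 1] (all sums mod 11).
  S_0 = Σ v_i r_i = 3·10 + 8·9 + 4·3 + 2·0 + 5·1 = 119 ≡ 9.
  S_1 = Σ v_i α_i r_i = 3·7·10 + 8·10·9 + 4·1·3 + 2·2·0 + 5·9·1 = 987 ≡ 8.
  α_i^2 mod 11 = [5, 1, 1, 4, 4].
  S_2 = Σ v_i α_i^2 r_i = 3·5·10 + 8·1·9 + 4·1·3 + 2·4·0 + 5·4·1 = 254 ≡ 1.
  S = (9, 8, 1) ≠ 0, so r is not a codeword (an error is present).
Step 3: locate the error. For a single error e at position i, S_ℓ = v_i·e·α_i^ℓ, so α_err = S_1/S_0.
  S_0^{−1} = 9^{−1} = 5 (mod 11), so α_err = 8·5 = 40 ≡ 7 = α_1. Error position i = 1.
  Consistency check: S_2/S_1 = 1·7 = 7 ≡ 7 = α_err ✓ (single-error assumption holds).
Step 4: error magnitude e = S_0/v_1 = S_0·∏_{j≠1}(α_1 − α_j) = 9·4 = 36 ≡ 3 (mod 11).
Step 5: correct position 1: c_1 = r_1 − e = 10 − 3 ≡ 7 (mod 11). Hence c = [7, 9, 3, 0, 1].
  Check: interpolating c through the α_i gives m(x) = 6 + 8·x (degree < 2) with m(α_i) = c_i for every i, so c is indeed a codeword.


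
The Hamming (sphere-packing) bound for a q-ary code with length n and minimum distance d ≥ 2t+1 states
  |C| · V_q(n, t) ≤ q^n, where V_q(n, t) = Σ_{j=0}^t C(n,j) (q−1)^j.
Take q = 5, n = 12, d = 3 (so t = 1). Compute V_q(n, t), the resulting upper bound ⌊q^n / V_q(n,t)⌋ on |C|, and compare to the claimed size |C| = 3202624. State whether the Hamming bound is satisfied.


V_q(n, t) = 49, q^n = 244140625, Hamming bound = 4982461, |C| = 3202624 ≤ bound (satisfied).

Step 1: Compute V_q(n, t) = Σ_{j=0}^1 C(n, j) (q−1)^j.
  j = 0: C(12,0)·(4)^0 = 1·1 = 1.
  j = 1: C(12,1)·(4)^1 = 12·4 = 48.
  V_q(n, t) = 1 + 48 = 49.
Step 2: q^n = 5^12 = 244140625.
Step 3: Hamming bound ⌊q^n / V_q(n,t)⌋ = ⌊244140625/49⌋ = 4982461.
Step 4: Compare |C| = 3202624 to 4982461: satisfied.
The claimed |C| lies below the Hamming bound.


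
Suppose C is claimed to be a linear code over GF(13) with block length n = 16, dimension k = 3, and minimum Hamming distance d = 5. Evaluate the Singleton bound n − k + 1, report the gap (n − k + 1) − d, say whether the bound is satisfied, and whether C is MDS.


Singleton RHS = n − k + 1 = 14, slack = 9, bound satisfied, not MDS.

Singleton bound: d ≤ n − k + 1.
Here n = 16, k = 3, so n − k + 1 = 14.
Given d = 5, check d ≤ 14: YES.
Slack = (n − k + 1) − d = 9.
The code is NOT MDS (slack = 9 > 0).
Description: the claimed parameters are [16, 3, 5]_13; such a code would be non-MDS.


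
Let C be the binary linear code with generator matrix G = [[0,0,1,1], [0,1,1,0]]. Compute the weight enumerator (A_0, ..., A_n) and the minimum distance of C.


Weight distribution: A_0 = 1, A_2 = 3. Minimum distance d = 2.

Enumerate all 2^2 = 4 messages m ∈ F_2^2.
For each, compute codeword c = mG in F_2^4, then tally its weight.
  m = 00 → c = 0000, weight = 0.
  m = 10 → c = 0011, weight = 2.
  m = 01 → c = 0110, weight = 2.
  m = 11 → c = 0101, weight = 2.
Tally weights:
  weight 0: 1 codewords.
  weight 2: 3 codewords.
Minimum distance d = smallest w > 0 with A_w > 0 = 2.
Sanity: Σ A_w = 4 = 2^2 = 4 ✓.


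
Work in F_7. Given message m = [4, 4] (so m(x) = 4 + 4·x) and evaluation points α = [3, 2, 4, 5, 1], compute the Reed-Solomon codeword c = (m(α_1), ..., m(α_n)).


c = [2, 5, 6, 3, 1]

Message polynomial: m(x) = 4 + 4·x (mod 7).
For each evaluation point α_i, compute m(α_i) mod 7:
  α_1 = 3: Horner steps 4 → 2, so m(3) = 2.
  α_2 = 2: Horner steps 4 → 5, so m(2) = 5.
  α_3 = 4: Horner steps 4 → 6, so m(4) = 6.
  α_4 = 5: Horner steps 4 → 3, so m(5) = 3.
  α_5 = 1: Horner steps 4 → 1, so m(1) = 1.
Codeword c = [2, 5, 6, 3, 1] ∈ F_7^5.


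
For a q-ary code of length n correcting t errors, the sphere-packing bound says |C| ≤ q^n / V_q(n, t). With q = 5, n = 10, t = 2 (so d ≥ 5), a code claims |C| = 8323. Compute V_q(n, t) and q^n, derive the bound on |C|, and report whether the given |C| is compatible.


V_q(n, t) = 761, q^n = 9765625, Hamming bound = 12832, |C| = 8323 ≤ bound (satisfied).

Step 1: Compute V_q(n, t) = Σ_{j=0}^2 C(n, j) (q−1)^j.
  j = 0: C(10,0)·(4)^0 = 1·1 = 1.
  j = 1: C(10,1)·(4)^1 = 10·4 = 40.
  j = 2: C(10,2)·(4)^2 = 45·16 = 720.
  V_q(n, t) = 1 + 40 + 720 = 761.
Step 2: q^n = 5^10 = 9765625.
Step 3: Hamming bound ⌊q^n / V_q(n,t)⌋ = ⌊9765625/761⌋ = 12832.
Step 4: Compare |C| = 8323 to 12832: satisfied.
The claimed |C| lies below the Hamming bound.


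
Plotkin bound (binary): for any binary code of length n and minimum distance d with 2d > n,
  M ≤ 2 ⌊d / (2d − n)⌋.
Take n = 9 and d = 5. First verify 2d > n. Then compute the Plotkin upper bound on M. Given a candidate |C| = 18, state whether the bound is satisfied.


Plotkin bound M ≤ 10; given |C| = 18 > bound (violated).

Check applicability: 2d = 10, n = 9.
2d − n = 1 > 0, so Plotkin applies.
Compute d/(2d−n) = 5/1 ≈ 5.0000.
⌊d/(2d−n)⌋ = 5.
Plotkin bound: M ≤ 2·5 = 10.
Given |C| = 18, check: VIOLATED.
This |C| is above the Plotkin bound, so no binary code with n = 9, d = 5 and 18 codewords exists.


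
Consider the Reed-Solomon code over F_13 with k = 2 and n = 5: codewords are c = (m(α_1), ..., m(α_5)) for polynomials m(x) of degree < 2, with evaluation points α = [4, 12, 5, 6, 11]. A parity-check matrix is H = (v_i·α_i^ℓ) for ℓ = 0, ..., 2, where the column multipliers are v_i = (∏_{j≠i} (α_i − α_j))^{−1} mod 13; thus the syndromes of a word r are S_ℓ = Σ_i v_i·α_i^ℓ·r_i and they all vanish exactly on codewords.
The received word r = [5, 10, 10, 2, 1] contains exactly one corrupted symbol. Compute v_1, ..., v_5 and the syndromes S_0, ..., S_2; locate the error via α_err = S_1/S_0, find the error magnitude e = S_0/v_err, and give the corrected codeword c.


S = (11, 2, 11), error at position 2, error magnitude e = 4, c = [5, 6, 10, 2, 1].

Step 1: column multipliers v_i = (∏_{j≠i}(α_i − α_j))^{−1} mod 13.
  i = 1 (α = 4): (4−12)(4−5)(4−6)(4−11) = (−8)·(−1)·(−2)·(−7) = 112 ≡ 8, so v_1 = 8^{−1} = 5 (mod 13).
  i = 2 (α = 12): (12−4)(12−5)(12−6)(12−11) = 8·7·6·1 = 336 ≡ 11, so v_2 = 11^{−1} = 6 (mod 13).
  i = 3 (α = 5): (5−4)(5−12)(5−6)(5−11) = 1·(−7)·(−1)·(−6) = −42 ≡ 10, so v_3 = 10^{−1} = 4 (mod 13).
  i = 4 (α = 6): (6−4)(6−12)(6−5)(6−11) = 2·(−6)·1·(−5) = 60 ≡ 8, so v_4 = 8^{−1} = 5 (mod 13).
  i = 5 (α = 11): (11−4)(11−12)(11−5)(11−6) = 7·(−1)·6·5 = −210 ≡ 11, so v_5 = 11^{−1} = 6 (mod 13).
  v = [5, 6, 4, 5, 6].
Step 2: syndromes of r = [5, 10, 10, 2, 1] (all sums mod 13).
  S_0 = Σ v_i r_i = 5·5 + 6·10 + 4·10 + 5·2 + 6·1 = 141 ≡ 11.
  S_1 = Σ v_i α_i r_i = 5·4·5 + 6·12·10 + 4·5·10 + 5·6·2 + 6·11·1 = 1146 ≡ 2.
  α_i^2 mod 13 = [3, 1, 12, 10, 4].
  S_2 = Σ v_i α_i^2 r_i = 5·3·5 + 6·1·10 + 4·12·10 + 5·10·2 + 6·4·1 = 739 ≡ 11.
  S = (11, 2, 11) ≠ 0, so r is not a codeword (an error is present).
Step 3: locate the error. For a single error e at position i, S_ℓ = v_i·e·α_i^ℓ, so α_err = S_1/S_0.
  S_0^{−1} = 11^{−1} = 6 (mod 13), so α_err = 2·6 = 12 ≡ 12 = α_2. Error position i = 2.
  Consistency check: S_2/S_1 = 11·7 = 77 ≡ 12 = α_err ✓ (single-error assumption holds).
Step 4: error magnitude e = S_0/v_2 = S_0·∏_{j≠2}(α_2 − α_j) = 11·11 = 121 ≡ 4 (mod 13).
Step 5: correct position 2: c_2 = r_2 − e = 10 − 4 ≡ 6 (mod 13). Hence c = [5, 6, 10, 2, 1].
  Check: interpolating c through the α_i gives m(x) = 11 + 5·x (degree < 2) with m(α_i) = c_i for every i, so c is indeed a codeword.


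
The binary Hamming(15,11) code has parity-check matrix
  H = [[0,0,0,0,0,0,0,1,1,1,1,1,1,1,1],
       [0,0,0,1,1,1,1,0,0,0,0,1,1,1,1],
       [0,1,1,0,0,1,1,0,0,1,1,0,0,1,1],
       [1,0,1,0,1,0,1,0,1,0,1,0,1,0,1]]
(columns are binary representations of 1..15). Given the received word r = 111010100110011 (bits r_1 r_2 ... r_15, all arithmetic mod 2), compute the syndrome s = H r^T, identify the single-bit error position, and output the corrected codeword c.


s = (0, 0, 1, 0)^T, error position = 2, corrected codeword c = 101010100110011

Compute s = H r^T mod 2 one row at a time:
  s_1 = 0 + 0 + 1 + 1 + 0 + 0 + 1 + 1 = 4 ≡ 0 (mod 2).
  s_2 = 0 + 1 + 0 + 1 + 0 + 0 + 1 + 1 = 4 ≡ 0 (mod 2).
  s_3 = 1 + 1 + 0 + 1 + 1 + 1 + 1 + 1 = 7 ≡ 1 (mod 2).
  s_4 = 1 + 1 + 1 + 1 + 0 + 1 + 0 + 1 = 6 ≡ 0 (mod 2).
s = (0, 0, 1, 0)^T — this equals column 2 of H (binary 0010), so error is at position 2.
Correct: flip bit 2 of r = 111010100110011 to get c = 101010100110011.


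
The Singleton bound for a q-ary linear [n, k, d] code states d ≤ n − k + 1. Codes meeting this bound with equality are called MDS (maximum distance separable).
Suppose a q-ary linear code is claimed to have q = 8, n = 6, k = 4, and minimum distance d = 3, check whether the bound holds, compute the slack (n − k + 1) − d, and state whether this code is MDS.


Singleton RHS = n − k + 1 = 3, slack = 0, bound satisfied, MDS.

Singleton bound: d ≤ n − k + 1.
Here n = 6, k = 4, so n − k + 1 = 3.
Given d = 3, check d ≤ 3: YES.
Slack = (n − k + 1) − d = 0.
The code is MDS (slack = 0).
Description: the claimed parameters are [6, 4, 3]_8; such a code would be MDS (meets Singleton bound).


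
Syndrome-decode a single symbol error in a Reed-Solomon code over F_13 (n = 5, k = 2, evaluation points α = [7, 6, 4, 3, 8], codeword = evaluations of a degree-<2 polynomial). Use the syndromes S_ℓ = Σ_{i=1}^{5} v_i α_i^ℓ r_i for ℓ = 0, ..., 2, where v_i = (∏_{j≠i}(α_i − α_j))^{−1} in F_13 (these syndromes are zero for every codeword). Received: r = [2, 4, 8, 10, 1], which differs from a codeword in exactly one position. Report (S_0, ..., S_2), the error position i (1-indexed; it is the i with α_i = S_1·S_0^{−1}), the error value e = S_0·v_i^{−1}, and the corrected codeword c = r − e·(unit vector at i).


S = (1, 8, 12), error at position 5, error magnitude e = 1, c = [2, 4, 8, 10, 0].

Step 1: column multipliers v_i = (∏_{j≠i}(α_i − α_j))^{−1} mod 13.
  i = 1 (α = 7): (7−6)(7−4)(7−3)(7−8) = 1·3·4·(−1) = −12 ≡ 1, so v_1 = 1^{−1} = 1 (mod 13).
  i = 2 (α = 6): (6−7)(6−4)(6−3)(6−8) = (−1)·2·3·(−2) = 12 ≡ 12, so v_2 = 12^{−1} = 12 (mod 13).
  i = 3 (α = 4): (4−7)(4−6)(4−3)(4−8) = (−3)·(−2)·1·(−4) = −24 ≡ 2, so v_3 = 2^{−1} = 7 (mod 13).
  i = 4 (α = 3): (3−7)(3−6)(3−4)(3−8) = (−4)·(−3)·(−1)·(−5) = 60 ≡ 8, so v_4 = 8^{−1} = 5 (mod 13).
  i = 5 (α = 8): (8−7)(8−6)(8−4)(8−3) = 1·2·4·5 = 40 ≡ 1, so v_5 = 1^{−1} = 1 (mod 13).
  v = [1, 12, 7, 5, 1].
Step 2: syndromes of r = [2, 4, 8, 10, 1] (all sums mod 13).
  S_0 = Σ v_i r_i = 1·2 + 12·4 + 7·8 + 5·10 + 1·1 = 157 ≡ 1.
  S_1 = Σ v_i α_i r_i = 1·7·2 + 12·6·4 + 7·4·8 + 5·3·10 + 1·8·1 = 684 ≡ 8.
  α_i^2 mod 13 = [10, 10, 3, 9, 12].
  S_2 = Σ v_i α_i^2 r_i = 1·10·2 + 12·10·4 + 7·3·8 + 5·9·10 + 1·12·1 = 1130 ≡ 12.
  S = (1, 8, 12) ≠ 0, so r is not a codeword (an error is present).
Step 3: locate the error. For a single error e at position i, S_ℓ = v_i·e·α_i^ℓ, so α_err = S_1/S_0.
  S_0^{−1} = 1^{−1} = 1 (mod 13), so α_err = 8·1 = 8 ≡ 8 = α_5. Error position i = 5.
  Consistency check: S_2/S_1 = 12·5 = 60 ≡ 8 = α_err ✓ (single-error assumption holds).
Step 4: error magnitude e = S_0/v_5 = S_0·∏_{j≠5}(α_5 − α_j) = 1·1 = 1 ≡ 1 (mod 13).
Step 5: correct position 5: c_5 = r_5 − e = 1 − 1 ≡ 0 (mod 13). Hence c = [2, 4, 8, 10, 0].
  Check: interpolating c through the α_i gives m(x) = 3 + 11·x (degree < 2) with m(α_i) = c_i for every i, so c is indeed a codeword.


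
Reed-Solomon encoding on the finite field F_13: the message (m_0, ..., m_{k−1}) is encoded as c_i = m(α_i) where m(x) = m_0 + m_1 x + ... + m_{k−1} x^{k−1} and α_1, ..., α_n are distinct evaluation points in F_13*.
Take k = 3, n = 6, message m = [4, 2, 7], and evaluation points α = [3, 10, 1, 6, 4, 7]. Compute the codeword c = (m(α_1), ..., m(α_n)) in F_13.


c = [8, 9, 0, 8, 7, 10]

Message polynomial: m(x) = 4 + 2·x + 7·x^2 (mod 13).
For each evaluation point α_i, compute m(α_i) mod 13:
  α_1 = 3: Horner steps 7 → 10 → 8, so m(3) = 8.
  α_2 = 10: Horner steps 7 → 7 → 9, so m(10) = 9.
  α_3 = 1: Horner steps 7 → 9 → 0, so m(1) = 0.
  α_4 = 6: Horner steps 7 → 5 → 8, so m(6) = 8.
  α_5 = 4: Horner steps 7 → 4 → 7, so m(4) = 7.
  α_6 = 7: Horner steps 7 → 12 → 10, so m(7) = 10.
Codeword c = [8, 9, 0, 8, 7, 10] ∈ F_13^6.


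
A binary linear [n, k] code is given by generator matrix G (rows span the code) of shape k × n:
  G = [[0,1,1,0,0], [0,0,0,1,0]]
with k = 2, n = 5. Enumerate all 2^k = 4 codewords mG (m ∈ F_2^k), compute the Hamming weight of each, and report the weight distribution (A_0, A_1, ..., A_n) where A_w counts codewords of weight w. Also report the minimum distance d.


Weight distribution: A_0 = 1, A_1 = 1, A_2 = 1, A_3 = 1. Minimum distance d = 1.

Enumerate all 2^2 = 4 messages m ∈ F_2^2.
For each, compute codeword c = mG in F_2^5, then tally its weight.
  m = 00 → c = 00000, weight = 0.
  m = 10 → c = 01100, weight = 2.
  m = 01 → c = 00010, weight = 1.
  m = 11 → c = 01110, weight = 3.
Tally weights:
  weight 0: 1 codewords.
  weight 1: 1 codewords.
  weight 2: 1 codewords.
  weight 3: 1 codewords.
Minimum distance d = smallest w > 0 with A_w > 0 = 1.
Sanity: Σ A_w = 4 = 2^2 = 4 ✓.
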